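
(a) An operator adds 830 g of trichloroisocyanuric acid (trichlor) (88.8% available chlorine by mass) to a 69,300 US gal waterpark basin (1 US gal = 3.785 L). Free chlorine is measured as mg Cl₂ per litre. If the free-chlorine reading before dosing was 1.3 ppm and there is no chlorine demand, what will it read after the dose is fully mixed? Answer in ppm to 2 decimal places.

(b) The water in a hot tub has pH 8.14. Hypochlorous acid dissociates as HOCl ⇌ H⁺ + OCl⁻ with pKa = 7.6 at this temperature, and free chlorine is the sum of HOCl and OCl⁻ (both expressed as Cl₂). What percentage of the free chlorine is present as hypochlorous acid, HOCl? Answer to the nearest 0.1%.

(a) Volume: 69,300 US gal × 3.785 L/gal = 262,300 L.
(a) Available chlorine delivered: 830 g × 0.888 = 737 g as Cl₂.
(a) Concentration rise: 737 g / 262,300 L = 2.81 mg/L = 2.81 ppm.
(a) Final FC: 1.3 + 2.81 = 4.11 ppm.

(b) [OCl⁻]/[HOCl] = 10^(pH − pKa) = 10^(8.14 − 7.6) = 10^0.54 = 3.467.
(b) Fraction as HOCl = 1 / (1 + 3.467) = 0.2238.

(a) 4.11 ppm; (b) 22.4%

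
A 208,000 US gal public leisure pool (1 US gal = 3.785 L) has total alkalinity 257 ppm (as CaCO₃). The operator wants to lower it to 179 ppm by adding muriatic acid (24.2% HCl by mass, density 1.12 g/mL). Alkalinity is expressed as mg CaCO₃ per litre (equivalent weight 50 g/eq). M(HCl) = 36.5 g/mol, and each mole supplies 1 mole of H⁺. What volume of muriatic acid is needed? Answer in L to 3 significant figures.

Volume: 208,000 US gal × 3.785 L/gal = 787,280 L.
Alkalinity to neutralize: (257 − 179) = 78 mg/L as CaCO₃ × 787,280 L = 61,410 g as CaCO₃.
Equivalents of H⁺ required: 61,410 ÷ 50 g/eq = 1228 eq = 1228 mol HCl.
Mass of HCl: 1228 × 36.5 = 44,830 g.
Mass of 24.2% solution: 44,830 / 0.242 = 185,200 g.
Volume: 185,200 g ÷ 1.12 g/mL = 165,400 mL.

165 L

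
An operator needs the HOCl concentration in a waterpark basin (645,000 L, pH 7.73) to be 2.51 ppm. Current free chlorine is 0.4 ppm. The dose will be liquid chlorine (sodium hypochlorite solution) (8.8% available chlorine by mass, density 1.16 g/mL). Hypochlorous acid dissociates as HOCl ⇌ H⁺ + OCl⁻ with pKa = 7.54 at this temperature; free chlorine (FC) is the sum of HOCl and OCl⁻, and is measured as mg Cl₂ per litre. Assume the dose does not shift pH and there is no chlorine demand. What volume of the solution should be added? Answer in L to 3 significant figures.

[OCl⁻]/[HOCl] = 10^(pH − pKa) = 10^(7.73 − 7.54) = 1.549; fraction as HOCl = 1/(1 + 1.549) = 0.3923.
Free chlorine required for 2.51 ppm HOCl: 2.51 / 0.3923 = 6.398 ppm.
FC to add: 6.398 − 0.4 = 5.998 mg/L as Cl₂.
Cl₂ equivalent: 5.998 mg/L × 645,000 L = 3868 g.
Product at 8.8% available Cl: 3868 / 0.088 = 43,960 g.
Volume: 43,960 g ÷ 1.16 g/mL = 37,900 mL.

37.9 L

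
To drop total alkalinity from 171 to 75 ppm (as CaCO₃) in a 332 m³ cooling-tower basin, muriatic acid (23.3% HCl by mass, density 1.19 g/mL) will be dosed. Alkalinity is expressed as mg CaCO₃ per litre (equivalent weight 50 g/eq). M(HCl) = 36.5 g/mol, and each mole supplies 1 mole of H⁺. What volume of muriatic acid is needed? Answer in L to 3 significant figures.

83.9 L

Volume: 332 m³ = 332,000 L.
Alkalinity to neutralize: (171 − 75) = 96 mg/L as CaCO₃ × 332,000 L = 31,870 g as CaCO₃.
Equivalents of H⁺ required: 31,870 ÷ 50 g/eq = 637.4 eq = 637.4 mol HCl.
Mass of HCl: 637.4 × 36.5 = 23,270 g.
Mass of 23.3% solution: 23,270 / 0.233 = 99,860 g.
Volume: 99,860 g ÷ 1.19 g/mL = 83,910 mL.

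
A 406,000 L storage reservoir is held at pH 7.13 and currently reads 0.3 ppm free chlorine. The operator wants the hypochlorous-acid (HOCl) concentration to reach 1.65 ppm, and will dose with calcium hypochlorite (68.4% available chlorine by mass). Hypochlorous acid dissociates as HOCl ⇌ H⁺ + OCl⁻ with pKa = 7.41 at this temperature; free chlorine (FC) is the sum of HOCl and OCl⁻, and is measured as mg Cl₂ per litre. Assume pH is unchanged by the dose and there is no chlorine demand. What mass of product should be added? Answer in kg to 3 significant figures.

1.32 kg

[OCl⁻]/[HOCl] = 10^(pH − pKa) = 10^(7.13 − 7.41) = 0.5248; fraction as HOCl = 1/(1 + 0.5248) = 0.6558.
Free chlorine required for 1.65 ppm HOCl: 1.65 / 0.6558 = 2.516 ppm.
FC to add: 2.516 − 0.3 = 2.216 mg/L as Cl₂.
Cl₂ equivalent: 2.216 mg/L × 406,000 L = 899.7 g.
Product at 68.4% available Cl: 899.7 / 0.684 = 1315 g.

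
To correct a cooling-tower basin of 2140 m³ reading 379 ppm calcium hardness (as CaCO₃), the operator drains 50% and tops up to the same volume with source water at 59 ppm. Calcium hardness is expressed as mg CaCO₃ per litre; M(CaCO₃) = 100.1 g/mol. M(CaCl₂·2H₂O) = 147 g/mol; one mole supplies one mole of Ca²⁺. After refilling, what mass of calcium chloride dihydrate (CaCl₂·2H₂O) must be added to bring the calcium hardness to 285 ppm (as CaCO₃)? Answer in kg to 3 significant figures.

207 kg

Volume: 2140 m³ = 2,140,000 L.
After draining 50% and refilling: 379 × 0.50 + 59 × 0.50 = 219 ppm.
Deficit to target: 285 − 219 = 66 mg/L.
As CaCO₃: 66 mg/L × 2,140,000 L = 141,200 g; ÷ 100.1 = 1411 mol Ca²⁺.
Mass: 1411 × 147 = 207,400 g.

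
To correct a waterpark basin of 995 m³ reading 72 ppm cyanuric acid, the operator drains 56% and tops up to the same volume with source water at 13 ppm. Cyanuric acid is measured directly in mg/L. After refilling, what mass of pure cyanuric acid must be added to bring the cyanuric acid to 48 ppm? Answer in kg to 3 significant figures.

Volume: 995 m³ = 995,000 L.
After draining 56% and refilling: 72 × 0.44 + 13 × 0.56 = 38.96 ppm.
Deficit to target: 48 − 38.96 = 9.04 mg/L.
Mass: 9.04 mg/L × 995,000 L = 8995 g cyanuric acid.

8.99 kg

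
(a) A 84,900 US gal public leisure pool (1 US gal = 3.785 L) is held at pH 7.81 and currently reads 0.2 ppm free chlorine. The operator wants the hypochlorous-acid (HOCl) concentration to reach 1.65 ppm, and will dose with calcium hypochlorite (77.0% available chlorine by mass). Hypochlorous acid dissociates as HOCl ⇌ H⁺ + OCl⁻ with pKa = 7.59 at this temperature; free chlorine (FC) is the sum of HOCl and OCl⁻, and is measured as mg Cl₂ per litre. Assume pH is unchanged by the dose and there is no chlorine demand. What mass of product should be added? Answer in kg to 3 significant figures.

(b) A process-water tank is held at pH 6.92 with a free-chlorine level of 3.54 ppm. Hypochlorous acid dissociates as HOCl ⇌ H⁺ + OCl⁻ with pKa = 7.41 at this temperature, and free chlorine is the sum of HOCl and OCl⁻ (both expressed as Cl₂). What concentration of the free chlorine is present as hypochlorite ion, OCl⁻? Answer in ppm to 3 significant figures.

(a) 1.75 kg; (b) 0.865 ppm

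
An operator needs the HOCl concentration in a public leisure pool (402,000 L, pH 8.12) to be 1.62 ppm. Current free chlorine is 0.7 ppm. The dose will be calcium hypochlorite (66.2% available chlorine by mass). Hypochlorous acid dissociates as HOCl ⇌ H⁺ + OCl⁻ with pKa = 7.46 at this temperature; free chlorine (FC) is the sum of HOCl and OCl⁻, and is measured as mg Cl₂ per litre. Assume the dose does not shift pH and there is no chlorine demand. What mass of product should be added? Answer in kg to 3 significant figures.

5.06 kg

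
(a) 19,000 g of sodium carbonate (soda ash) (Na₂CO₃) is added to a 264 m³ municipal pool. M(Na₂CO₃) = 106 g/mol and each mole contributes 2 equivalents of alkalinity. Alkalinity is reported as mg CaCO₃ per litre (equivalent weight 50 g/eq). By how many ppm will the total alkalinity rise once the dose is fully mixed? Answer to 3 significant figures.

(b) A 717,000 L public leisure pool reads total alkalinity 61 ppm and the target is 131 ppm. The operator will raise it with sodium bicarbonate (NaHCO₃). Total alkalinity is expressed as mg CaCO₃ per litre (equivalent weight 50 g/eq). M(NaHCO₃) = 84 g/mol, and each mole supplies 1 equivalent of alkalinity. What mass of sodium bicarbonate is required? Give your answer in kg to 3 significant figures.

(a) Volume: 264 m³ = 264,000 L.
(a) Moles of Na₂CO₃: 19,000 g ÷ 106 g/mol = 179.2 mol → 358.5 eq of alkalinity.
(a) As CaCO₃: 358.5 eq × 50 g/eq = 17,920 g.
(a) Rise: 17,920 g / 264,000 L × 1000 = 67.9 mg/L.

(b) Alkalinity to add: (131 − 61) = 70 mg/L as CaCO₃ × 717,000 L = 50,190 g as CaCO₃.
(b) Equivalents: 50,190 g ÷ 50 g/eq = 1004 eq.
(b) NaHCO₃ supplies 1 eq per mole → 1004 mol.
(b) Mass: 1004 mol × 84 g/mol = 84,320 g.

(a) 67.9 ppm; (b) 84.3 kg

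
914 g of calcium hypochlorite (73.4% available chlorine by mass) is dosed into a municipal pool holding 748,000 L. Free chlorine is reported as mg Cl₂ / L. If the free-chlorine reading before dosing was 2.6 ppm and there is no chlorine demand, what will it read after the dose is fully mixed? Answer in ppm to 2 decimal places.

3.50 ppm

Available chlorine delivered: 914 g × 0.734 = 670.9 g as Cl₂.
Concentration rise: 670.9 g / 748,000 L = 0.8969 mg/L = 0.90 ppm.
Final FC: 2.6 + 0.90 = 3.50 ppm.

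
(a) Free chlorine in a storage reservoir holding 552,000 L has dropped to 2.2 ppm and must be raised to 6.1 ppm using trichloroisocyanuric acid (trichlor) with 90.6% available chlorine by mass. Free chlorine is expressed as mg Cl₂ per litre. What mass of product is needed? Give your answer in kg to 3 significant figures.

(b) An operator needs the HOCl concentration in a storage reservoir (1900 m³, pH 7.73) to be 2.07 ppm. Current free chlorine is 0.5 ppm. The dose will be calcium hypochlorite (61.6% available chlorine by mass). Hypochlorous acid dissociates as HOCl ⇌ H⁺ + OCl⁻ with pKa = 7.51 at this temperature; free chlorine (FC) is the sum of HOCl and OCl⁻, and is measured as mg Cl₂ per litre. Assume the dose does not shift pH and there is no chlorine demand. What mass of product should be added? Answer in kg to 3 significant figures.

(a) 2.38 kg; (b) 15.4 kg

(a) Chlorine deficit: 6.1 − 2.2 = 3.9 ppm = 3.9 mg/L as Cl₂.
(a) Cl₂ equivalent needed: 3.9 mg/L × 552,000 L = 2,153,000 mg = 2153 g.
(a) Product at 90.6% available chlorine: 2153 / 0.906 = 2376 g.

(b) Volume: 1900 m³ = 1,900,000 L.
(b) [OCl⁻]/[HOCl] = 10^(pH − pKa) = 10^(7.73 − 7.51) = 1.66; fraction as HOCl = 1/(1 + 1.66) = 0.376.
(b) Free chlorine required for 2.07 ppm HOCl: 2.07 / 0.376 = 5.505 ppm.
(b) FC to add: 5.505 − 0.5 = 5.005 mg/L as Cl₂.
(b) Cl₂ equivalent: 5.005 mg/L × 1,900,000 L = 9510 g.
(b) Product at 61.6% available Cl: 9510 / 0.616 = 15,440 g.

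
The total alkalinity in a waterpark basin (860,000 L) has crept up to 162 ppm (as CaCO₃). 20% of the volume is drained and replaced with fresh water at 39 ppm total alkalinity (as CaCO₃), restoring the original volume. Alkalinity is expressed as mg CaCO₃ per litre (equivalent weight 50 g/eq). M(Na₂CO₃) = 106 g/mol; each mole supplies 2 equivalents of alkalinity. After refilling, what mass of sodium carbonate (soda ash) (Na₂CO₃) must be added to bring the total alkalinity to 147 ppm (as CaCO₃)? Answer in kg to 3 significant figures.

After draining 20% and refilling: 162 × 0.80 + 39 × 0.20 = 137.4 ppm.
Deficit to target: 147 − 137.4 = 9.6 mg/L.
As CaCO₃: 9.6 mg/L × 860,000 L = 8256 g; ÷ 50 g/eq ÷ 2 = 82.56 mol Na₂CO₃.
Mass: 82.56 × 106 = 8751 g.

8.75 kg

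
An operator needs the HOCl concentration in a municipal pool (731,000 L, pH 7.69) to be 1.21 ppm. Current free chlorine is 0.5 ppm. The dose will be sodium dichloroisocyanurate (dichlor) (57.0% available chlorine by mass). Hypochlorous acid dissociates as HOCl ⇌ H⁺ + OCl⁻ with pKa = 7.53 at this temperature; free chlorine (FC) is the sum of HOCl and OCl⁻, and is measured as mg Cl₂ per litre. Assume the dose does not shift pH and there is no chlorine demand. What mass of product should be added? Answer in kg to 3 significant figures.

3.15 kg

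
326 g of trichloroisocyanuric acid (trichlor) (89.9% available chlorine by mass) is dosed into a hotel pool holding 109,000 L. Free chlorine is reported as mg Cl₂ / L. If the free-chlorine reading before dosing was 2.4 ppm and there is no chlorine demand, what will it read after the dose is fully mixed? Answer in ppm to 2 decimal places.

5.09 ppm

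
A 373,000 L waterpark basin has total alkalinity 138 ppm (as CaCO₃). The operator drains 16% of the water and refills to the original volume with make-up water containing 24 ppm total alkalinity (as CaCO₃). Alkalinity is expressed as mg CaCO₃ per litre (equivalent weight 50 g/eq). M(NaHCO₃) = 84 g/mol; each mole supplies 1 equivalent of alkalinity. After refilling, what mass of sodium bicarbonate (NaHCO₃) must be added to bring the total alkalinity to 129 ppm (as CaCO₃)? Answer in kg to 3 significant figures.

5.79 kg

After draining 16% and refilling: 138 × 0.84 + 24 × 0.16 = 119.76 ppm.
Deficit to target: 129 − 119.76 = 9.24 mg/L.
As CaCO₃: 9.24 mg/L × 373,000 L = 3447 g; ÷ 50 g/eq ÷ 1 = 68.93 mol NaHCO₃.
Mass: 68.93 × 84 = 5790 g.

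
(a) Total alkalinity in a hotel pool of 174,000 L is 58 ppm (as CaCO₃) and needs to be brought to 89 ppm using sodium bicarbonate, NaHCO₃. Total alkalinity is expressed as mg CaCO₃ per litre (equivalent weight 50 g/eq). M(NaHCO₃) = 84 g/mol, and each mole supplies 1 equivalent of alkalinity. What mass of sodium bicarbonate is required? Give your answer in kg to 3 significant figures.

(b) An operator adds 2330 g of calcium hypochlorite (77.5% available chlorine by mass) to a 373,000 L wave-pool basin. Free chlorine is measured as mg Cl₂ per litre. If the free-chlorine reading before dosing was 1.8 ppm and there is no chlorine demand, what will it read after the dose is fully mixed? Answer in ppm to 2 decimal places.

(a) Alkalinity to add: (89 − 58) = 31 mg/L as CaCO₃ × 174,000 L = 5394 g as CaCO₃.
(a) Equivalents: 5394 g ÷ 50 g/eq = 107.9 eq.
(a) NaHCO₃ supplies 1 eq per mole → 107.9 mol.
(a) Mass: 107.9 mol × 84 g/mol = 9062 g.

(b) Available chlorine delivered: 2330 g × 0.775 = 1806 g as Cl₂.
(b) Concentration rise: 1806 g / 373,000 L = 4.841 mg/L = 4.84 ppm.
(b) Final FC: 1.8 + 4.84 = 6.64 ppm.

(a) 9.06 kg; (b) 6.64 ppm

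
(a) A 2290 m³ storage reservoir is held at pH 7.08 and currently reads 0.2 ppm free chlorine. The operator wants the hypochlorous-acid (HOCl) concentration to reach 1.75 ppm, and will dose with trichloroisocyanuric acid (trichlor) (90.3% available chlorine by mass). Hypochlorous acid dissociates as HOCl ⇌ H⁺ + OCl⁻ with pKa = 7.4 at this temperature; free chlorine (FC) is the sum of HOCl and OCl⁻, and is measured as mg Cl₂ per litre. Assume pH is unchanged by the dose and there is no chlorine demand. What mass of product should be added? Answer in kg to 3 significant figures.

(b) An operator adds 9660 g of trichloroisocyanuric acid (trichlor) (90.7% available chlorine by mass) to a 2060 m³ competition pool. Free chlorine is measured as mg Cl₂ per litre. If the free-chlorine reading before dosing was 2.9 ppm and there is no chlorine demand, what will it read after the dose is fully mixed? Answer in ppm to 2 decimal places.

(a) 6.05 kg; (b) 7.15 ppm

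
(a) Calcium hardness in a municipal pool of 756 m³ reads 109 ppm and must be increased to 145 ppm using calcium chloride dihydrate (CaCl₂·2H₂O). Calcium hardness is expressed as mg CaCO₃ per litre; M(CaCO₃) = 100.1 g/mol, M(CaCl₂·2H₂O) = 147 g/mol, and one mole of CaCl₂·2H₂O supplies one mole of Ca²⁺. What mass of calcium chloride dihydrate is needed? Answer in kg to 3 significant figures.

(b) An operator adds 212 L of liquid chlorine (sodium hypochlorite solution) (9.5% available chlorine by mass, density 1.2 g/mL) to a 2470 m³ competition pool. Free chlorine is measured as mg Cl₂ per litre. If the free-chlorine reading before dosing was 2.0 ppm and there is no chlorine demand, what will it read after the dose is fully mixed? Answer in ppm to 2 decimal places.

(a) 40.0 kg; (b) 11.78 ppm

(a) Volume: 756 m³ = 756,000 L.
(a) Hardness to add: (145 − 109) = 36 mg/L as CaCO₃ × 756,000 L = 27,220 g as CaCO₃.
(a) Moles of Ca²⁺ (1 mol Ca²⁺ ≡ 1 mol CaCO₃): 27,220 / 100.1 g/mol = 271.9 mol.
(a) Mass of CaCl₂·2H₂O: 271.9 × 147 = 39,970 g.

(b) Volume: 2470 m³ = 2,470,000 L.
(b) Mass of solution: 212 L × 1000 mL/L × 1.2 g/mL = 254,400 g.
(b) Available chlorine delivered: 254,400 g × 0.095 = 24,170 g as Cl₂.
(b) Concentration rise: 24,170 g / 2,470,000 L = 9.785 mg/L = 9.78 ppm.
(b) Final FC: 2.0 + 9.78 = 11.78 ppm.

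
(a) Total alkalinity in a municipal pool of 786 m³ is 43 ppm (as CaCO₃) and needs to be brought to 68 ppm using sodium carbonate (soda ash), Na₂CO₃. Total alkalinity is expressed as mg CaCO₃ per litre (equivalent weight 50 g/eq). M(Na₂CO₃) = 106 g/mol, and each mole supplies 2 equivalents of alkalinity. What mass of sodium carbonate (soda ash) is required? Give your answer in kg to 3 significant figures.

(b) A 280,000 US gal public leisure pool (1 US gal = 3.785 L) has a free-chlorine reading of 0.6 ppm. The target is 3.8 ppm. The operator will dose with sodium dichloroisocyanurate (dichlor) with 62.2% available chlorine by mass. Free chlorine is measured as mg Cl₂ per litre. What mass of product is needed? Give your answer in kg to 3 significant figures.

(a) 20.8 kg; (b) 5.45 kg

(a) Volume: 786 m³ = 786,000 L.
(a) Alkalinity to add: (68 − 43) = 25 mg/L as CaCO₃ × 786,000 L = 19,650 g as CaCO₃.
(a) Equivalents: 19,650 g ÷ 50 g/eq = 393 eq.
(a) Each mole of Na₂CO₃ supplies 2 eq, so 393 / 2 = 196.5 mol.
(a) Mass: 196.5 mol × 106 g/mol = 20,830 g.

(b) Volume: 280,000 US gal × 3.785 L/gal = 1,059,800 L.
(b) Chlorine deficit: 3.8 − 0.6 = 3.2 ppm = 3.2 mg/L as Cl₂.
(b) Cl₂ equivalent needed: 3.2 mg/L × 1,059,800 L = 3,391,000 mg = 3391 g.
(b) Product at 62.2% available chlorine: 3391 / 0.622 = 5452 g.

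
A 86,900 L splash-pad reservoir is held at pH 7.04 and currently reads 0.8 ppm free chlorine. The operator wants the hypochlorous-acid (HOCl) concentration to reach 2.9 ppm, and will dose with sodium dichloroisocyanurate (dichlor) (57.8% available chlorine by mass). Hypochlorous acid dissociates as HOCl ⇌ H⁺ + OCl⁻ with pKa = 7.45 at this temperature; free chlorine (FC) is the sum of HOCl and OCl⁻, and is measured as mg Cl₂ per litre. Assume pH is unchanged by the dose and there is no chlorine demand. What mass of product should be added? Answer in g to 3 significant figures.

[OCl⁻]/[HOCl] = 10^(pH − pKa) = 10^(7.04 − 7.45) = 0.389; fraction as HOCl = 1/(1 + 0.389) = 0.7199.
Free chlorine required for 2.9 ppm HOCl: 2.9 / 0.7199 = 4.028 ppm.
FC to add: 4.028 − 0.8 = 3.228 mg/L as Cl₂.
Cl₂ equivalent: 3.228 mg/L × 86,900 L = 280.5 g.
Product at 57.8% available Cl: 280.5 / 0.578 = 485.4 g.

485 g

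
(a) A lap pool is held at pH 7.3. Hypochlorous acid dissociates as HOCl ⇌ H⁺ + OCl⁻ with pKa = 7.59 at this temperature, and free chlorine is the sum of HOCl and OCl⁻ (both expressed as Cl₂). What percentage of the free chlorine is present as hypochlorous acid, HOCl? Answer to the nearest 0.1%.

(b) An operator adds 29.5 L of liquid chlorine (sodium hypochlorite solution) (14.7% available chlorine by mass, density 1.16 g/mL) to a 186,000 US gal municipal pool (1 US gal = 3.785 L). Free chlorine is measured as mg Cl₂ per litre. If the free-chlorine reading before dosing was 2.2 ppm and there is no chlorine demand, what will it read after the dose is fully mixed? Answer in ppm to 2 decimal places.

(a) 66.1%; (b) 9.35 ppm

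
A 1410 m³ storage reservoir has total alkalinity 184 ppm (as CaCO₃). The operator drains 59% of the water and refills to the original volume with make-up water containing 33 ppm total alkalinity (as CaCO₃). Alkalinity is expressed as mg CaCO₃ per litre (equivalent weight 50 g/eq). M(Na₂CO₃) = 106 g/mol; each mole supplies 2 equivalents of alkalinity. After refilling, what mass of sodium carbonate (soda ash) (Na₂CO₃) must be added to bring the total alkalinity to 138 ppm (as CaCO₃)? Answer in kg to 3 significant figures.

64.4 kg

Volume: 1410 m³ = 1,410,000 L.
After draining 59% and refilling: 184 × 0.41 + 33 × 0.59 = 94.91 ppm.
Deficit to target: 138 − 94.91 = 43.09 mg/L.
As CaCO₃: 43.09 mg/L × 1,410,000 L = 60,760 g; ÷ 50 g/eq ÷ 2 = 607.6 mol Na₂CO₃.
Mass: 607.6 × 106 = 64,400 g.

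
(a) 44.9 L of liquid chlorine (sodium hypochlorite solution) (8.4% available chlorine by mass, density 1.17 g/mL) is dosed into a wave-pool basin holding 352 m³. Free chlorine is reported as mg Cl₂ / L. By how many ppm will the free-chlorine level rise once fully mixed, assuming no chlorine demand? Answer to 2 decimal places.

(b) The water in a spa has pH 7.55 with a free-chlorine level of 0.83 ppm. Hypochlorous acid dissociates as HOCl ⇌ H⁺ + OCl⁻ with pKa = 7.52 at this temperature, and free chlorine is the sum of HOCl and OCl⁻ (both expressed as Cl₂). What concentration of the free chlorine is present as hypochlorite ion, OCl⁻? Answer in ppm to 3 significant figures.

(a) 12.54 ppm; (b) 0.429 ppm

(a) Volume: 352 m³ = 352,000 L.
(a) Mass of solution: 44.9 L × 1000 mL/L × 1.17 g/mL = 52,530 g.
(a) Available chlorine delivered: 52,530 g × 0.084 = 4413 g as Cl₂.
(a) Concentration rise: 4413 g / 352,000 L = 12.54 mg/L = 12.54 ppm.

(b) [OCl⁻]/[HOCl] = 10^(pH − pKa) = 10^(7.55 − 7.52) = 10^0.03 = 1.072.
(b) Fraction as HOCl = 1 / (1 + 1.072) = 0.4827.
(b) OCl⁻ = (1 − 0.4827) × 0.83 ppm = 0.4293 ppm.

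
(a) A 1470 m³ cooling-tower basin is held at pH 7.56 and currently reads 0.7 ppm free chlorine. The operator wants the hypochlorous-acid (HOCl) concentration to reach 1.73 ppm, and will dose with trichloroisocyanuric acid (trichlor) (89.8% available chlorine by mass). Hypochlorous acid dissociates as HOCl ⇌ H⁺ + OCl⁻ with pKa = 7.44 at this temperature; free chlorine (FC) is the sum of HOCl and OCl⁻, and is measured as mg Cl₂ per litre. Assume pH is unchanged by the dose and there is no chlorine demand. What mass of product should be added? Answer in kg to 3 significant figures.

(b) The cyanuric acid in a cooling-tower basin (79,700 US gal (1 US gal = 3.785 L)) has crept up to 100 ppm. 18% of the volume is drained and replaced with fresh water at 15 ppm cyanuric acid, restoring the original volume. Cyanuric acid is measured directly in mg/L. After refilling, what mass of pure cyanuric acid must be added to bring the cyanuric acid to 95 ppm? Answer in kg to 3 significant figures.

(a) 5.42 kg; (b) 3.11 kg

(a) Volume: 1470 m³ = 1,470,000 L.
(a) [OCl⁻]/[HOCl] = 10^(pH − pKa) = 10^(7.56 − 7.44) = 1.318; fraction as HOCl = 1/(1 + 1.318) = 0.4314.
(a) Free chlorine required for 1.73 ppm HOCl: 1.73 / 0.4314 = 4.011 ppm.
(a) FC to add: 4.011 − 0.7 = 3.311 mg/L as Cl₂.
(a) Cl₂ equivalent: 3.311 mg/L × 1,470,000 L = 4867 g.
(a) Product at 89.8% available Cl: 4867 / 0.898 = 5419 g.

(b) Volume: 79,700 US gal × 3.785 L/gal = 301,664 L.
(b) After draining 18% and refilling: 100 × 0.82 + 15 × 0.18 = 84.7 ppm.
(b) Deficit to target: 95 − 84.7 = 10.3 mg/L.
(b) Mass: 10.3 mg/L × 301,664 L = 3107 g cyanuric acid.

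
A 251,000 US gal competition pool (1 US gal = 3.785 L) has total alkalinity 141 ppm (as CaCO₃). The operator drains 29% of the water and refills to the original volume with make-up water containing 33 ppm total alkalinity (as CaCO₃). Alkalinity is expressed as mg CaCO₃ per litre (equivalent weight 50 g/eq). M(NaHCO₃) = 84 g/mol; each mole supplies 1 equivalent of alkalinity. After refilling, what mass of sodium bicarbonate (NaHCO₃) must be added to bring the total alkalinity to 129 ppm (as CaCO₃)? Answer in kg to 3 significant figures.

Volume: 251,000 US gal × 3.785 L/gal = 950,035 L.
After draining 29% and refilling: 141 × 0.71 + 33 × 0.29 = 109.68 ppm.
Deficit to target: 129 − 109.68 = 19.32 mg/L.
As CaCO₃: 19.32 mg/L × 950,035 L = 18,350 g; ÷ 50 g/eq ÷ 1 = 367.1 mol NaHCO₃.
Mass: 367.1 × 84 = 30,840 g.

30.8 kg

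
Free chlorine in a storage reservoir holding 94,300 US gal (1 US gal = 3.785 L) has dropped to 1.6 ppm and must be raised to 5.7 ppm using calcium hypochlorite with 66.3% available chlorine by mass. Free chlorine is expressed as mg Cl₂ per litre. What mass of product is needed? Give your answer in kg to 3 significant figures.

2.21 kg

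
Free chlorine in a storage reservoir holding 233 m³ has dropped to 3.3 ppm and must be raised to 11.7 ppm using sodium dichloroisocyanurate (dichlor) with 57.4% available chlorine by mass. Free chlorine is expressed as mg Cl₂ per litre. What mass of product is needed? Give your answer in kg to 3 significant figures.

3.41 kg

Volume: 233 m³ = 233,000 L.
Chlorine deficit: 11.7 − 3.3 = 8.4 ppm = 8.4 mg/L as Cl₂.
Cl₂ equivalent needed: 8.4 mg/L × 233,000 L = 1,957,000 mg = 1957 g.
Product at 57.4% available chlorine: 1957 / 0.574 = 3410 g.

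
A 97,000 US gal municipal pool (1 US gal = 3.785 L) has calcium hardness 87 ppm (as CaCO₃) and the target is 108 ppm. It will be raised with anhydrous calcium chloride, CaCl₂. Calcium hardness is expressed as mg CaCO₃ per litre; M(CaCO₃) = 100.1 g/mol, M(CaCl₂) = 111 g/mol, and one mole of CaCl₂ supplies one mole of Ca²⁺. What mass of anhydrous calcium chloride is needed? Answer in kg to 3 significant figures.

8.55 kg

Volume: 97,000 US gal × 3.785 L/gal = 367,145 L.
Hardness to add: (108 − 87) = 21 mg/L as CaCO₃ × 367,145 L = 7710 g as CaCO₃.
Moles of Ca²⁺ (1 mol Ca²⁺ ≡ 1 mol CaCO₃): 7710 / 100.1 g/mol = 77.02 mol.
Mass of CaCl₂: 77.02 × 111 = 8550 g.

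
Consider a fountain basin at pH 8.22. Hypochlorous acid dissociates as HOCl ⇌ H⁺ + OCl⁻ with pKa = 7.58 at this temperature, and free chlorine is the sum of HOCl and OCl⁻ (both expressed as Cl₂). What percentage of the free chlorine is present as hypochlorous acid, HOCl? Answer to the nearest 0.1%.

[OCl⁻]/[HOCl] = 10^(pH − pKa) = 10^(8.22 − 7.58) = 10^0.64 = 4.365.
Fraction as HOCl = 1 / (1 + 4.365) = 0.1864.

18.6%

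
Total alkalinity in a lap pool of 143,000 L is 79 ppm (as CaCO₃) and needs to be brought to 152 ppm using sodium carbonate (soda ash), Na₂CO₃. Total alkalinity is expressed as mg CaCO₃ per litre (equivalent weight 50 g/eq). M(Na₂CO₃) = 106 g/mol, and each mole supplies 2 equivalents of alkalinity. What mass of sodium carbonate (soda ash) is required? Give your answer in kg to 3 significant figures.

11.1 kg

Alkalinity to add: (152 − 79) = 73 mg/L as CaCO₃ × 143,000 L = 10,440 g as CaCO₃.
Equivalents: 10,440 g ÷ 50 g/eq = 208.8 eq.
Each mole of Na₂CO₃ supplies 2 eq, so 208.8 / 2 = 104.4 mol.
Mass: 104.4 mol × 106 g/mol = 11,070 g.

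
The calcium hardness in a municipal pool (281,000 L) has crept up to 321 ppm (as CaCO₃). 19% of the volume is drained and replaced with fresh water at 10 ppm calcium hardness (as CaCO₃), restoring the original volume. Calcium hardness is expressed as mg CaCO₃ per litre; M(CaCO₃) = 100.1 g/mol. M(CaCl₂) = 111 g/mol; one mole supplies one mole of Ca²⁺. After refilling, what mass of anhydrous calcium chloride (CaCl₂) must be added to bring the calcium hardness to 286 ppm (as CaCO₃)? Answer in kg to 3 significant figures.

7.51 kg

After draining 19% and refilling: 321 × 0.81 + 10 × 0.19 = 261.91 ppm.
Deficit to target: 286 − 261.91 = 24.09 mg/L.
As CaCO₃: 24.09 mg/L × 281,000 L = 6769 g; ÷ 100.1 = 67.63 mol Ca²⁺.
Mass: 67.63 × 111 = 7506 g.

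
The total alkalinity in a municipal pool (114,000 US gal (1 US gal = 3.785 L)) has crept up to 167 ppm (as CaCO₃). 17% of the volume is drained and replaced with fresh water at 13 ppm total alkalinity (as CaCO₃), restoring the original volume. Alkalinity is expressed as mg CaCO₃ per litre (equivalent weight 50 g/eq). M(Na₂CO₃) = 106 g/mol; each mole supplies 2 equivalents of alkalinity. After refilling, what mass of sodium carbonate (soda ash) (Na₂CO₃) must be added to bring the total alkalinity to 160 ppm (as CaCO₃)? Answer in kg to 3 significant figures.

8.77 kg

Volume: 114,000 US gal × 3.785 L/gal = 431,490 L.
After draining 17% and refilling: 167 × 0.83 + 13 × 0.17 = 140.82 ppm.
Deficit to target: 160 − 140.82 = 19.18 mg/L.
As CaCO₃: 19.18 mg/L × 431,490 L = 8276 g; ÷ 50 g/eq ÷ 2 = 82.76 mol Na₂CO₃.
Mass: 82.76 × 106 = 8773 g.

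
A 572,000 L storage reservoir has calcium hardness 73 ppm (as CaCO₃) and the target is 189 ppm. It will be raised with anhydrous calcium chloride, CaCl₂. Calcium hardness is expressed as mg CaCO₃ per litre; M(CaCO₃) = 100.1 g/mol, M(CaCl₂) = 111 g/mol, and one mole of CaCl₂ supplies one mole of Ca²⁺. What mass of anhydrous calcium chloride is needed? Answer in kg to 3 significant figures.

Hardness to add: (189 − 73) = 116 mg/L as CaCO₃ × 572,000 L = 66,350 g as CaCO₃.
Moles of Ca²⁺ (1 mol Ca²⁺ ≡ 1 mol CaCO₃): 66,350 / 100.1 g/mol = 662.9 mol.
Mass of CaCl₂: 662.9 × 111 = 73,580 g.

73.6 kg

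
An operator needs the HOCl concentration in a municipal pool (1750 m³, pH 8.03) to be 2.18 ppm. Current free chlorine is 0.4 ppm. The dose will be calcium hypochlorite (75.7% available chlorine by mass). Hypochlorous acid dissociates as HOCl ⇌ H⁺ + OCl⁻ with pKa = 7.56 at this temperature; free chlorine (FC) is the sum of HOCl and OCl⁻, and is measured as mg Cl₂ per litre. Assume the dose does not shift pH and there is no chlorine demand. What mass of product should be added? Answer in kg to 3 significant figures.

19.0 kg

Volume: 1750 m³ = 1,750,000 L.
[OCl⁻]/[HOCl] = 10^(pH − pKa) = 10^(8.03 − 7.56) = 2.951; fraction as HOCl = 1/(1 + 2.951) = 0.2531.
Free chlorine required for 2.18 ppm HOCl: 2.18 / 0.2531 = 8.614 ppm.
FC to add: 8.614 − 0.4 = 8.214 mg/L as Cl₂.
Cl₂ equivalent: 8.214 mg/L × 1,750,000 L = 14,370 g.
Product at 75.7% available Cl: 14,370 / 0.757 = 18,990 g.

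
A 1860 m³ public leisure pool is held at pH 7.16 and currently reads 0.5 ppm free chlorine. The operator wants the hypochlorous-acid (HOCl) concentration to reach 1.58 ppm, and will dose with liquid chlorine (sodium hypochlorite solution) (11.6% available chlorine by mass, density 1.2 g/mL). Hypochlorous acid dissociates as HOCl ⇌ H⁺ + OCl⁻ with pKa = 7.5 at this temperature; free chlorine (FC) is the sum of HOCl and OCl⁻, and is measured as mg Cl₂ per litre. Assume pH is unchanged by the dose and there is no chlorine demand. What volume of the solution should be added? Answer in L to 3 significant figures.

Volume: 1860 m³ = 1,860,000 L.
[OCl⁻]/[HOCl] = 10^(pH − pKa) = 10^(7.16 − 7.5) = 0.4571; fraction as HOCl = 1/(1 + 0.4571) = 0.6863.
Free chlorine required for 1.58 ppm HOCl: 1.58 / 0.6863 = 2.302 ppm.
FC to add: 2.302 − 0.5 = 1.802 mg/L as Cl₂.
Cl₂ equivalent: 1.802 mg/L × 1,860,000 L = 3352 g.
Product at 11.6% available Cl: 3352 / 0.116 = 28,900 g.
Volume: 28,900 g ÷ 1.2 g/mL = 24,080 mL.

24.1 L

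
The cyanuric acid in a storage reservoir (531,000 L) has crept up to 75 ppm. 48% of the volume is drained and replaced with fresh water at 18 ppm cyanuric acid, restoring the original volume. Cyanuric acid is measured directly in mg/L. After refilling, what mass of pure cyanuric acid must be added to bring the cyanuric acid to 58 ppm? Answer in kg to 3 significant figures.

5.50 kg

After draining 48% and refilling: 75 × 0.52 + 18 × 0.48 = 47.64 ppm.
Deficit to target: 58 − 47.64 = 10.36 mg/L.
Mass: 10.36 mg/L × 531,000 L = 5501 g cyanuric acid.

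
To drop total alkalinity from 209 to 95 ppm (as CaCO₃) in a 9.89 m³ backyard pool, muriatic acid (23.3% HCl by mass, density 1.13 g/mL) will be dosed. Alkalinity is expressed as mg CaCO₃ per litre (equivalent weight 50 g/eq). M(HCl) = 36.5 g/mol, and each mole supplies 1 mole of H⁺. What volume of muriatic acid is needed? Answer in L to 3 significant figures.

3.13 L

Volume: 9.89 m³ = 9,890 L.
Alkalinity to neutralize: (209 − 95) = 114 mg/L as CaCO₃ × 9,890 L = 1127 g as CaCO₃.
Equivalents of H⁺ required: 1127 ÷ 50 g/eq = 22.55 eq = 22.55 mol HCl.
Mass of HCl: 22.55 × 36.5 = 823 g.
Mass of 23.3% solution: 823 / 0.233 = 3532 g.
Volume: 3532 g ÷ 1.13 g/mL = 3126 mL.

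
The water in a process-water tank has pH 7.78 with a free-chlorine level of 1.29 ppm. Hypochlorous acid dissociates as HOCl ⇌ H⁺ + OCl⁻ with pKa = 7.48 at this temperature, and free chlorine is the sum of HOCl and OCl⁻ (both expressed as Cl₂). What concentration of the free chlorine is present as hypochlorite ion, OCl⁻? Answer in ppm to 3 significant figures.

[OCl⁻]/[HOCl] = 10^(pH − pKa) = 10^(7.78 − 7.48) = 10^0.30 = 1.995.
Fraction as HOCl = 1 / (1 + 1.995) = 0.3339.
OCl⁻ = (1 − 0.3339) × 1.29 ppm = 0.8593 ppm.

0.859 ppm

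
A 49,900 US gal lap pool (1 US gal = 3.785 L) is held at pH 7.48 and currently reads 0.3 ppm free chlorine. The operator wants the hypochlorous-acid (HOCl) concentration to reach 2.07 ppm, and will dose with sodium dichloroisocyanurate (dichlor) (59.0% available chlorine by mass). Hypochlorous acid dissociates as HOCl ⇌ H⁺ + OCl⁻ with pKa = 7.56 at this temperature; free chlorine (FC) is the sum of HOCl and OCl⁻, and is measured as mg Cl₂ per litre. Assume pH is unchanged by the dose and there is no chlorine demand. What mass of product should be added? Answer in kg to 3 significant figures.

Volume: 49,900 US gal × 3.785 L/gal = 188,872 L.
[OCl⁻]/[HOCl] = 10^(pH − pKa) = 10^(7.48 − 7.56) = 0.8318; fraction as HOCl = 1/(1 + 0.8318) = 0.5459.
Free chlorine required for 2.07 ppm HOCl: 2.07 / 0.5459 = 3.792 ppm.
FC to add: 3.792 − 0.3 = 3.492 mg/L as Cl₂.
Cl₂ equivalent: 3.492 mg/L × 188,872 L = 659.5 g.
Product at 59.0% available Cl: 659.5 / 0.59 = 1118 g.

1.12 kg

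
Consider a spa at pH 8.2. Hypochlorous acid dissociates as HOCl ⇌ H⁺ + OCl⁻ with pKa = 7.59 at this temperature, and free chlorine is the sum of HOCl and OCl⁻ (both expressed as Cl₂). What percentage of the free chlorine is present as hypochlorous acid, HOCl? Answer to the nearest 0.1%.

[OCl⁻]/[HOCl] = 10^(pH − pKa) = 10^(8.2 − 7.59) = 10^0.61 = 4.074.
Fraction as HOCl = 1 / (1 + 4.074) = 0.1971.

19.7%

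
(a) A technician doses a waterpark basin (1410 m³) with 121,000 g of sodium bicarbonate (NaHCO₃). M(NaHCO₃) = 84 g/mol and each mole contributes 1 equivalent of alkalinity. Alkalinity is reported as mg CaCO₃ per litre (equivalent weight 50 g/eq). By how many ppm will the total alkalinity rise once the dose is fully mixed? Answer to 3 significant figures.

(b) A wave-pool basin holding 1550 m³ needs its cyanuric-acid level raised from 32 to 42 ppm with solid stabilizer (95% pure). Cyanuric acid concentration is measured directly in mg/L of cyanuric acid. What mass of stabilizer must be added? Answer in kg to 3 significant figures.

(a) 51.1 ppm; (b) 16.3 kg

(a) Volume: 1410 m³ = 1,410,000 L.
(a) Moles of NaHCO₃: 121,000 g ÷ 84 g/mol = 1440 mol → 1440 eq of alkalinity.
(a) As CaCO₃: 1440 eq × 50 g/eq = 72,020 g.
(a) Rise: 72,020 g / 1,410,000 L × 1000 = 51.08 mg/L.

(b) Volume: 1550 m³ = 1,550,000 L.
(b) CYA to add: (42 − 32) = 10 mg/L × 1,550,000 L = 15,500 g cyanuric acid.
(b) At 95% purity: 15,500 / 0.95 = 16,320 g product.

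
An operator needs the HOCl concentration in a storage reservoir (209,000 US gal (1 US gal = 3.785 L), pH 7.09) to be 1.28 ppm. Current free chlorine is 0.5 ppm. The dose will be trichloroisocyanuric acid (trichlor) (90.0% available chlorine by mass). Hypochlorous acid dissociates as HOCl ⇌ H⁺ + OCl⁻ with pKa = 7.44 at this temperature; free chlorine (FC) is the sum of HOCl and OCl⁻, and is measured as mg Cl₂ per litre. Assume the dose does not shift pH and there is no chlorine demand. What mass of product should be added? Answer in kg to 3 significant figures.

1.19 kg

Volume: 209,000 US gal × 3.785 L/gal = 791,065 L.
[OCl⁻]/[HOCl] = 10^(pH − pKa) = 10^(7.09 − 7.44) = 0.4467; fraction as HOCl = 1/(1 + 0.4467) = 0.6912.
Free chlorine required for 1.28 ppm HOCl: 1.28 / 0.6912 = 1.852 ppm.
FC to add: 1.852 − 0.5 = 1.352 mg/L as Cl₂.
Cl₂ equivalent: 1.352 mg/L × 791,065 L = 1069 g.
Product at 90.0% available Cl: 1069 / 0.9 = 1188 g.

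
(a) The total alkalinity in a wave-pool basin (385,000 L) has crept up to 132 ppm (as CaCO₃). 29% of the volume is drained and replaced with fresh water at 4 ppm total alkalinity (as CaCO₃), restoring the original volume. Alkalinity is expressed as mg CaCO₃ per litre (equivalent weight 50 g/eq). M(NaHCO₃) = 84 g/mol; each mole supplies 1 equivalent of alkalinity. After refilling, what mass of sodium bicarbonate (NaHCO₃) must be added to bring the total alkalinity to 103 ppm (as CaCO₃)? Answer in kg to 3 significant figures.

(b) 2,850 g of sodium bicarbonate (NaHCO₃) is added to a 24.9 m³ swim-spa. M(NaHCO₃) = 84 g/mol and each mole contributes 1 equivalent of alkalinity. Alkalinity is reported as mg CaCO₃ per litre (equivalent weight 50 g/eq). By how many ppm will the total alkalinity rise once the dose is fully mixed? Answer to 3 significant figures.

(a) 5.25 kg; (b) 68.1 ppm

(a) After draining 29% and refilling: 132 × 0.71 + 4 × 0.29 = 94.88 ppm.
(a) Deficit to target: 103 − 94.88 = 8.12 mg/L.
(a) As CaCO₃: 8.12 mg/L × 385,000 L = 3126 g; ÷ 50 g/eq ÷ 1 = 62.52 mol NaHCO₃.
(a) Mass: 62.52 × 84 = 5252 g.

(b) Volume: 24.9 m³ = 24,900 L.
(b) Moles of NaHCO₃: 2,850 g ÷ 84 g/mol = 33.93 mol → 33.93 eq of alkalinity.
(b) As CaCO₃: 33.93 eq × 50 g/eq = 1696 g.
(b) Rise: 1696 g / 24,900 L × 1000 = 68.13 mg/L.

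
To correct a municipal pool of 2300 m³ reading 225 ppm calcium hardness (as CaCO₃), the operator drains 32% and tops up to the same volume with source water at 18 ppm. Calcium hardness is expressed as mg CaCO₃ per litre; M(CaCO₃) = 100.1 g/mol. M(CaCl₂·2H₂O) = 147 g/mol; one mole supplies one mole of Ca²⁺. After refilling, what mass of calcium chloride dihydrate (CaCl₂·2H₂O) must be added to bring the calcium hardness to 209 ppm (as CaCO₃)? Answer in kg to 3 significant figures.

170 kg

Volume: 2300 m³ = 2,300,000 L.
After draining 32% and refilling: 225 × 0.68 + 18 × 0.32 = 158.76 ppm.
Deficit to target: 209 − 158.76 = 50.24 mg/L.
As CaCO₃: 50.24 mg/L × 2,300,000 L = 115,600 g; ÷ 100.1 = 1154 mol Ca²⁺.
Mass: 1154 × 147 = 169,700 g.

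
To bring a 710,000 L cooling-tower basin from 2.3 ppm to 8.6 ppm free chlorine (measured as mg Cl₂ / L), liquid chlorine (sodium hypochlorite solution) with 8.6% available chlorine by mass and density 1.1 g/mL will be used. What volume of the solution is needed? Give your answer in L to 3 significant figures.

Chlorine deficit: 8.6 − 2.3 = 6.3 ppm = 6.3 mg/L as Cl₂.
Cl₂ equivalent needed: 6.3 mg/L × 710,000 L = 4,473,000 mg = 4473 g.
Product at 8.6% available chlorine: 4473 / 0.086 = 52,010 g.
Volume at density 1.1 g/mL: 52,010 g ÷ 1.1 g/mL = 47,280 mL.

47.3 L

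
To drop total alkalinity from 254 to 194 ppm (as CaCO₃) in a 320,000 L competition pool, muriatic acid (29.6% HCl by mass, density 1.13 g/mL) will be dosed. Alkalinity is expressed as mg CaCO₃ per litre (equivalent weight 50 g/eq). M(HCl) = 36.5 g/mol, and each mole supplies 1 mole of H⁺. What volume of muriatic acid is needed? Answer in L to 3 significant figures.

41.9 L

Alkalinity to neutralize: (254 − 194) = 60 mg/L as CaCO₃ × 320,000 L = 19,200 g as CaCO₃.
Equivalents of H⁺ required: 19,200 ÷ 50 g/eq = 384 eq = 384 mol HCl.
Mass of HCl: 384 × 36.5 = 14,020 g.
Mass of 29.6% solution: 14,020 / 0.296 = 47,350 g.
Volume: 47,350 g ÷ 1.13 g/mL = 41,900 mL.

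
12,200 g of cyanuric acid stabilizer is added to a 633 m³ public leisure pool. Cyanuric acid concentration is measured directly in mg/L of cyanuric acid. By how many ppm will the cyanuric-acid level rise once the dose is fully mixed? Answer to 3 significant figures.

19.3 ppm

Volume: 633 m³ = 633,000 L.
Rise: 12,200 g / 633,000 L × 1000 = 19.27 mg/L.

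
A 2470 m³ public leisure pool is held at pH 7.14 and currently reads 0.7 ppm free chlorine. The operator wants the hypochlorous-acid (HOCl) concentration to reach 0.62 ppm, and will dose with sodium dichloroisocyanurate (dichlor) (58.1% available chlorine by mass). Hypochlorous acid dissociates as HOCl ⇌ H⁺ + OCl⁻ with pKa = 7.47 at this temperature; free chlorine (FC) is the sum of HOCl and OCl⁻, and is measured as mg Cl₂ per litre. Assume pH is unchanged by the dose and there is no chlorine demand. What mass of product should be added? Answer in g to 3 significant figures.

Volume: 2470 m³ = 2,470,000 L.
[OCl⁻]/[HOCl] = 10^(pH − pKa) = 10^(7.14 − 7.47) = 0.4677; fraction as HOCl = 1/(1 + 0.4677) = 0.6813.
Free chlorine required for 0.62 ppm HOCl: 0.62 / 0.6813 = 0.91 ppm.
FC to add: 0.91 − 0.7 = 0.21 mg/L as Cl₂.
Cl₂ equivalent: 0.21 mg/L × 2,470,000 L = 518.7 g.
Product at 58.1% available Cl: 518.7 / 0.581 = 892.8 g.

893 g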